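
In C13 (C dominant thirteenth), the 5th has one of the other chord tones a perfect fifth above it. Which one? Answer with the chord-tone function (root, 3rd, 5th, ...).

C dominant thirteenth: C E G Bb D A.
The 5th is G. A perfect fifth above G is D.
D is the chord's 9th.

9th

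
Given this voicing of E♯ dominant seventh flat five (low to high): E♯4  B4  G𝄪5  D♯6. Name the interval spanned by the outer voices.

minor 14th

The outer voices are E♯4 and D♯6.
14 letter names make it a fourteenth; at 22 semitones (a half step narrower than major) the quality is minor.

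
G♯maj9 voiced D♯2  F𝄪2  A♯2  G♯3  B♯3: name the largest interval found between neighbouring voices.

minor seventh

Adjacent intervals: D♯2→F𝄪2 = major third; F𝄪2→A♯2 = minor third; A♯2→G♯3 = minor seventh; G♯3→B♯3 = major third.
The largest is A♯2 to G♯3, a minor seventh (10 semitones).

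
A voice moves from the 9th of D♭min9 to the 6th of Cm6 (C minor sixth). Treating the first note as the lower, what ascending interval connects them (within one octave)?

A4

The 9th of D♭min9 is E♭; the 6th of Cm6 (C minor sixth) is A.
From E♭ to A: 6 semitones over a fourth = augmented.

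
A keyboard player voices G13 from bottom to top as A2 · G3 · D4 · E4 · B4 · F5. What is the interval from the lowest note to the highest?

minor 20th

The outer voices are A2 and F5.
From A to F: 32 semitones over a 20th = minor.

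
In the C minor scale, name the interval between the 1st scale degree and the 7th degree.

minor seventh

C natural minor: C D E♭ F G A♭ B♭.
1st scale degree = C; scale degree 7 = B♭.
7 letter names make it a seventh; at 10 semitones (a half step narrower than major) the quality is minor.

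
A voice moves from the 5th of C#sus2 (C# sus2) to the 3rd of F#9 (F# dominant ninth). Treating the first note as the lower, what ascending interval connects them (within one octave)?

M2

C#sus2 (C# sus2) has G# as its 5th, and F#9 (F# dominant ninth) has A# as its 3rd.
G# up to A# spans 2 letter names and 2 semitones — a major second.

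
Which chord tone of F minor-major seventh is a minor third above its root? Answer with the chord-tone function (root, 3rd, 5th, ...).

Fm(maj7) is spelled F Ab C E.
The root is F. A minor third above F is Ab.
Ab is the chord's 3rd.

3rd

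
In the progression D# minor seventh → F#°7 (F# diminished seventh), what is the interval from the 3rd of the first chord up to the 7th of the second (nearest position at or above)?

The 3rd of D# minor seventh is F#; the 7th of F#°7 (F# diminished seventh) is Eb.
F# up to Eb is 9 semitones, a whole step narrower than a major seventh, so the interval is diminished.

diminished seventh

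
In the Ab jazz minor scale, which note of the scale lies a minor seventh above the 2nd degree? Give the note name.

Ab

The scale is Ab Bb Cb Db Eb F G.
The 2nd degree is Bb; a minor seventh above that is Ab — scale degree 1.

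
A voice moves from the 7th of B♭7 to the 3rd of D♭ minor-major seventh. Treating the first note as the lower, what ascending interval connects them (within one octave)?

minor sixth

B♭7 has A♭ as its 7th, and D♭ minor-major seventh has F♭ as its 3rd.
6 letter names make it a sixth; at 8 semitones (a half step narrower than major) the quality is minor.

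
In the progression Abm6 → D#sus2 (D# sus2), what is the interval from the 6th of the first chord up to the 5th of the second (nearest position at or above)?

Abm6 has F as its 6th, and D#sus2 (D# sus2) has A# as its 5th.
3 letter names make it a third; at 5 semitones (a half step wider than major) the quality is augmented.

augmented third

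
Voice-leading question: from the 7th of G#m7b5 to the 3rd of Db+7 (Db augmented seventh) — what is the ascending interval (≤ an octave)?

G#m7b5 has F# as its 7th, and Db+7 (Db augmented seventh) has F as its 3rd.
8 letter names make it an octave; at 11 semitones (a half step narrower than perfect) the quality is diminished.

diminished 8th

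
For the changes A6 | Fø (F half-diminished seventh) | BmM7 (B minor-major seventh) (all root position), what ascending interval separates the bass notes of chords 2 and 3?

A4

The roots are F and B.
From F to B: 6 semitones over a fourth = augmented.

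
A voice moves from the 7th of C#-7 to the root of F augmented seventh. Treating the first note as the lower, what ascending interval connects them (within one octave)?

d5

The 7th of C#-7 is B; the root of F augmented seventh is F.
B up to F is 6 semitones, a half step narrower than a perfect fifth, so the interval is diminished.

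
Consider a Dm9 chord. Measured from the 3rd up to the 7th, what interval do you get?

The chord tones of Dmin9 are D-F-A-C-E.
So we need the interval from F up to C.
Counting 5 letters and 7 half steps from F gives a perfect fifth.

perfect fifth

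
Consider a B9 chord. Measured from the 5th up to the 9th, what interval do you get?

P5

B9: B–D♯–F♯–A–C♯.
5th = F♯; 9th = C♯.
F♯ up to C♯ spans 5 letter names and 7 semitones — a perfect fifth.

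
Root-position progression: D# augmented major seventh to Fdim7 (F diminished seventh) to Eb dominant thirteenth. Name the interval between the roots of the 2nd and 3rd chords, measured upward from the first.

The roots are F and Eb.
From F to Eb: 10 semitones over a seventh = minor.

minor seventh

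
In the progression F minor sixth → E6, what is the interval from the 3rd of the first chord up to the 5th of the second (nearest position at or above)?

augmented 2nd

F minor sixth has Ab as its 3rd, and E6 has B as its 5th.
Ab up to B is 3 semitones, a half step wider than a major second, so the interval is augmented.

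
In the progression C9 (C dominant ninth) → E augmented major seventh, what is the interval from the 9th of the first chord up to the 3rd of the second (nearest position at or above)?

A4

C9 (C dominant ninth) has D as its 9th, and E augmented major seventh has G# as its 3rd.
4 letter names make it a fourth; at 6 semitones (a half step wider than perfect) the quality is augmented.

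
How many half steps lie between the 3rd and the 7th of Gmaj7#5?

7

Gmaj7#5 (G augmented major seventh): G, B, D#, F#.
B to F# is a perfect fifth: 7 semitones.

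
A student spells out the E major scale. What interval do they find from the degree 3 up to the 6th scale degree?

E major: E F# G# A B C# D#.
That puts G# below C#.
G# up to C# spans 4 letter names and 5 semitones — a perfect fourth.

perfect 4th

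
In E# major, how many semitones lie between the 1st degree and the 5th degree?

7

The scale is E# F## G## A# B# C## D##.
E# up to B# is a perfect fifth — 7 semitones.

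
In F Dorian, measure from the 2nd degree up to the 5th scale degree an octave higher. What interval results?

perfect eleventh

F dorian: F G Ab Bb C D Eb.
So we need the interval from G up to C.
Counting 11 letters and 17 half steps from G gives a perfect eleventh.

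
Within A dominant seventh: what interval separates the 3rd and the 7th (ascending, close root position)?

d5

A dominant seventh: A-C#-E-G.
That puts C# below G.
5 letter names make it a fifth; at 6 semitones (a half step narrower than perfect) the quality is diminished.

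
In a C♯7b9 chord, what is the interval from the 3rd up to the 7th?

The chord tones of C♯7b9 are C♯-E♯-G♯-B-D.
3rd = E♯; 7th = B.
E♯ up to B is 6 semitones, a half step narrower than a perfect fifth, so the interval is diminished.

diminished fifth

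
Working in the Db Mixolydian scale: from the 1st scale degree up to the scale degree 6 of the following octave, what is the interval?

major thirteenth

Spelling the Db Mixolydian scale: Db Eb F Gb Ab Bb Cb.
So we need the interval from Db up to Bb.
Db up to Bb spans 13 letter names and 21 semitones — a major thirteenth.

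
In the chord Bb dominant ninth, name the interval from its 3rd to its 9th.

Bb9 is spelled Bb, D, F, Ab, C.
3rd = D; 9th = C.
From D to C: 10 semitones over a seventh = minor.

minor seventh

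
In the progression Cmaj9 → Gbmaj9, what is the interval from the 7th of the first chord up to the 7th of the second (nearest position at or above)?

d5

Cmaj9 has B as its 7th, and Gbmaj9 has F as its 7th.
5 letter names make it a fifth; at 6 semitones (a half step narrower than perfect) the quality is diminished.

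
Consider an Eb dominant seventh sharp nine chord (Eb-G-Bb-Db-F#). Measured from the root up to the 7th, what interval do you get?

So we need the interval from Eb up to Db.
From Eb to Db: 10 semitones over a seventh = minor.

m7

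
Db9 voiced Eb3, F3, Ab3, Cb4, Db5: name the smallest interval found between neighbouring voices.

Adjacent intervals: Eb3→F3 = major second; F3→Ab3 = minor third; Ab3→Cb4 = minor third; Cb4→Db5 = major ninth.
The smallest is Eb3 to F3, a major second (2 semitones).

major second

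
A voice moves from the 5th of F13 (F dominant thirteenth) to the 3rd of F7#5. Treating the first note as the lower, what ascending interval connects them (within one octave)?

The 5th of F13 (F dominant thirteenth) is C; the 3rd of F7#5 is A.
C up to A spans 6 letter names and 9 semitones — a major sixth.

major 6th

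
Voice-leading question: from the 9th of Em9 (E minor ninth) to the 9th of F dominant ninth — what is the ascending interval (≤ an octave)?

minor second

Em9 (E minor ninth) has F# as its 9th, and F dominant ninth has G as its 9th.
F# up to G is 1 semitone, a half step narrower than a major second, so the interval is minor.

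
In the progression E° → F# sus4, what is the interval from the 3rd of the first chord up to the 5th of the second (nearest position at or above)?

augmented fourth

E° has G as its 3rd, and F# sus4 has C# as its 5th.
From G to C#: 6 semitones over a fourth = augmented.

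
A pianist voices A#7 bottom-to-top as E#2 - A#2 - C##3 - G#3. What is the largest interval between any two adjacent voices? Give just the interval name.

diminished fifth

Adjacent intervals: E#2→A#2 = perfect fourth; A#2→C##3 = major third; C##3→G#3 = diminished fifth.
The largest is C##3 to G#3, a diminished fifth (6 semitones).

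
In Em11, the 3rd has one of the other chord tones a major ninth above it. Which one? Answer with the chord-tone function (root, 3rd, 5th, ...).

11th

Em11: E–G–B–D–F#–A.
The 3rd is G. A major ninth above G is A.
A is the chord's 11th.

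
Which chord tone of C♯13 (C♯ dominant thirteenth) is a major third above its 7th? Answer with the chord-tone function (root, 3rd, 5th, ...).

C♯ dominant thirteenth is spelled C♯ E♯ G♯ B D♯ A♯.
The 7th is B. A major third above B is D♯.
D♯ is the chord's 9th.

9th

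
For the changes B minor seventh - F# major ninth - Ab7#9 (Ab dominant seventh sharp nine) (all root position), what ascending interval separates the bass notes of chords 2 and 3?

diminished third

The roots are F# and Ab.
F# up to Ab is 2 semitones, a whole step narrower than a major third, so the interval is diminished.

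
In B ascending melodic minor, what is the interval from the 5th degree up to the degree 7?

M3

The scale runs B C♯ D E F♯ G♯ A♯.
So we need the interval from F♯ up to A♯.
F♯ up to A♯ spans 3 letter names and 4 semitones — a major third.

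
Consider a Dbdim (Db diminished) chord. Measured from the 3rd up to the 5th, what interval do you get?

Dbdim is spelled Db Fb Abb.
3rd = Fb; 5th = Abb.
3 letter names make it a third; at 3 semitones (a half step narrower than major) the quality is minor.

minor third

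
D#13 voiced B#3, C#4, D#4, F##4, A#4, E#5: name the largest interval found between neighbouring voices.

perfect fifth

Adjacent intervals: B#3→C#4 = minor second; C#4→D#4 = major second; D#4→F##4 = major third; F##4→A#4 = minor third; A#4→E#5 = perfect fifth.
The largest is A#4 to E#5, a perfect fifth (7 semitones).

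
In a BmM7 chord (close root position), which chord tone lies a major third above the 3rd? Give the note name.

F#

Bm(maj7) (B minor-major seventh): B-D-F#-A#.
The 3rd is D. A major third above D is F#.
F# is the chord's 5th.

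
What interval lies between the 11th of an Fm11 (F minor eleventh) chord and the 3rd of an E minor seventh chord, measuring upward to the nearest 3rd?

The 11th of Fm11 (F minor eleventh) is Bb; the 3rd of E minor seventh is G.
Bb up to G spans 6 letter names and 9 semitones — a major sixth.

major 6th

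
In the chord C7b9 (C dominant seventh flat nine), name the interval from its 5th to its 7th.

minor third

C7b9 is spelled C–E–G–B♭–D♭.
5th = G; 7th = B♭.
3 letter names make it a third; at 3 semitones (a half step narrower than major) the quality is minor.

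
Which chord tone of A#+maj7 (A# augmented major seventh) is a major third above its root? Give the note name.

C##

A#maj7#5 is spelled A#–C##–E##–G##.
The root is A#. A major third above A# is C##.
C## is the chord's 3rd.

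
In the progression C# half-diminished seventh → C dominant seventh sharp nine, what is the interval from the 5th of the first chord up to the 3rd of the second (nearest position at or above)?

The 5th of C# half-diminished seventh is G; the 3rd of C dominant seventh sharp nine is E.
From G to E is 9 semitones, exactly the major sixth.

major 6th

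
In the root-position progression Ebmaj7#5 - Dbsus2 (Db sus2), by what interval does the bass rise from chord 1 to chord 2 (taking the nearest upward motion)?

minor seventh

The roots are Eb and Db.
From Eb to Db: 10 semitones over a seventh = minor.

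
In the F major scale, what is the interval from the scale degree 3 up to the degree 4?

Spelling the F major scale: F G A Bb C D E.
The scale degree 3 is A and the degree 4 is Bb.
2 letter names make it a second; at 1 semitone (a half step narrower than major) the quality is minor.

m2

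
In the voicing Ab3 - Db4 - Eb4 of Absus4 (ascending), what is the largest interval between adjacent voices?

perfect 4th

Adjacent intervals: Ab3→Db4 = perfect fourth; Db4→Eb4 = major second.
The largest is Ab3 to Db4, a perfect fourth (5 semitones).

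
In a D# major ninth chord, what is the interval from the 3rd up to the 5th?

D#maj9 (D# major ninth) is spelled D# F## A# C## E#.
That puts F## below A#.
3 letter names make it a third; at 3 semitones (a half step narrower than major) the quality is minor.

minor third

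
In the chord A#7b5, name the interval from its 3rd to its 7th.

A#7b5 is spelled A# C## E G#.
3rd = C##; 7th = G#.
C## up to G# is 6 semitones, a half step narrower than a perfect fifth, so the interval is diminished.
This 3–7 tritone is the characteristic tension at the heart of the dominant sound.

diminished fifth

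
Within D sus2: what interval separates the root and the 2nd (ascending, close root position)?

D sus2: D E A.
So we need the interval from D up to E.
D up to E spans 2 letter names and 2 semitones — a major second.

major second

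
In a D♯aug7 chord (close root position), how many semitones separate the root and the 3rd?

D♯ augmented seventh is spelled D♯, F𝄪, A𝄪, C♯.
D♯ to F𝄪 is a major third: 4 semitones.

4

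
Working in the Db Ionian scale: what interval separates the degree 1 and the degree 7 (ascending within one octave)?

Db major: Db Eb F Gb Ab Bb C.
So we need the interval from Db up to C.
Db up to C spans 7 letter names and 11 semitones — a major seventh.

major seventh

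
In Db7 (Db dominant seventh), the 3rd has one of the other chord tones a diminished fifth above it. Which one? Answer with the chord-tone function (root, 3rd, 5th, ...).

7th

Spelling the chord: Db-F-Ab-Cb.
The 3rd is F. A diminished fifth above F is Cb.
Cb is the chord's 7th.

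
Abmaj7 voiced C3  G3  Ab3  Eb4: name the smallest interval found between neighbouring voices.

Adjacent intervals: C3→G3 = perfect fifth; G3→Ab3 = minor second; Ab3→Eb4 = perfect fifth.
The smallest is G3 to Ab3, a minor second (1 semitone).

minor second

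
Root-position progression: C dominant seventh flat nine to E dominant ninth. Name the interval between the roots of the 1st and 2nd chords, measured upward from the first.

major third

The roots are C and E.
Counting 3 letters and 4 half steps from C gives a major third.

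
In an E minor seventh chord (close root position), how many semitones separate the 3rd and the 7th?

7

Spelling the chord: E, G, B, D.
G to D is a perfect fifth: 7 semitones.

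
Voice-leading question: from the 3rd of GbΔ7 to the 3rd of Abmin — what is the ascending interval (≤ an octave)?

m2

GbΔ7 has Bb as its 3rd, and Abmin has Cb as its 3rd.
From Bb to Cb: 1 semitone over a second = minor.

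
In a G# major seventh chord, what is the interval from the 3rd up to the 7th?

P5

G# major seventh: G# B# D# F##.
So we need the interval from B# up to F##.
B# up to F## spans 5 letter names and 7 semitones — a perfect fifth.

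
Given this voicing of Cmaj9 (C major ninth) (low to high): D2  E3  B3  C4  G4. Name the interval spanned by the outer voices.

The outer voices are D2 and G4.
From D to G is 29 semitones, exactly the perfect 18th.

perfect 18th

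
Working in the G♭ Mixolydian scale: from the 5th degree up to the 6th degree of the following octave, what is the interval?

Spelling the G♭ Mixolydian scale: G♭ A♭ B♭ C♭ D♭ E♭ F♭.
That puts D♭ below E♭.
From D♭ to E♭ is 14 semitones, exactly the major ninth.

major ninth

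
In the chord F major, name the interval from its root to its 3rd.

Fmaj: F, A, C.
So we need the interval from F up to A.
From F to A is 4 semitones, exactly the major third.

major third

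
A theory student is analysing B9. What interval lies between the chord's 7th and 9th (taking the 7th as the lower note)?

B9 is spelled B-D#-F#-A-C#.
So we need the interval from A up to C#.
Counting 3 letters and 4 half steps from A gives a major third.

major 3rd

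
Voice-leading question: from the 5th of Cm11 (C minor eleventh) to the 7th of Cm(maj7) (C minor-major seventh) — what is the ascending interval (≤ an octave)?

major 3rd

The 5th of Cm11 (C minor eleventh) is G; the 7th of Cm(maj7) (C minor-major seventh) is B.
Counting 3 letters and 4 half steps from G gives a major third.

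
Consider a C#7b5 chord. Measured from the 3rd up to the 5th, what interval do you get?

C# dominant seventh flat five is spelled C# E# G B.
So we need the interval from E# up to G.
From E# to G: 2 semitones over a third = diminished.

diminished third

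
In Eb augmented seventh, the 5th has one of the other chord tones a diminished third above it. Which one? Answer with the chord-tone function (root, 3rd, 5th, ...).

Eb7#5 is spelled Eb–G–B–Db.
The 5th is B. A diminished third above B is Db.
Db is the chord's 7th.

7th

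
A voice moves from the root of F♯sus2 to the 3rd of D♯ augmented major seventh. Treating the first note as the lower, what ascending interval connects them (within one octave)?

F♯sus2 has F♯ as its root, and D♯ augmented major seventh has F𝄪 as its 3rd.
F♯ up to F𝄪 is 1 semitone, a half step wider than a perfect unison, so the interval is augmented.

A1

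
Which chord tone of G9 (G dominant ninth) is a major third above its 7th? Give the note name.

G9 is spelled G, B, D, F, A.
The 7th is F. A major third above F is A.
A is the chord's 9th.

A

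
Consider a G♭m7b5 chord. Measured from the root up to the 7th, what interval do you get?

G♭m7b5 (G♭ half-diminished seventh) is spelled G♭, B𝄫, D𝄫, F♭.
The root is G♭ and the 7th is F♭.
G♭ up to F♭ is 10 semitones, a half step narrower than a major seventh, so the interval is minor.

minor seventh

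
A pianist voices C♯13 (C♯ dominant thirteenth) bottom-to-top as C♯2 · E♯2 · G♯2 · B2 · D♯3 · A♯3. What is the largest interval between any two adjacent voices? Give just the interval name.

Adjacent intervals: C♯2→E♯2 = major third; E♯2→G♯2 = minor third; G♯2→B2 = minor third; B2→D♯3 = major third; D♯3→A♯3 = perfect fifth.
The largest is D♯3 to A♯3, a perfect fifth (7 semitones).

perfect 5th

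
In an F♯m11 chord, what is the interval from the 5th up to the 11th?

F♯ minor eleventh is spelled F♯ A C♯ E G♯ B.
That puts C♯ below B.
7 letter names make it a seventh; at 10 semitones (a half step narrower than major) the quality is minor.

minor seventh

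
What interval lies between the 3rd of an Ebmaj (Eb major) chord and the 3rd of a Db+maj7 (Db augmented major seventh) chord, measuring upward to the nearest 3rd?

minor seventh

The 3rd of Ebmaj (Eb major) is G; the 3rd of Db+maj7 (Db augmented major seventh) is F.
7 letter names make it a seventh; at 10 semitones (a half step narrower than major) the quality is minor.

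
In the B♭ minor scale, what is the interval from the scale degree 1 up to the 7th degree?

minor 7th

B♭ natural minor: B♭ C D♭ E♭ F G♭ A♭.
That puts B♭ below A♭.
7 letter names make it a seventh; at 10 semitones (a half step narrower than major) the quality is minor.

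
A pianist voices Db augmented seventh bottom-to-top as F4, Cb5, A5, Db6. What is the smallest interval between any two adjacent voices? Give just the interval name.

Adjacent intervals: F4→Cb5 = diminished fifth; Cb5→A5 = augmented sixth; A5→Db6 = diminished fourth.
The smallest is A5 to Db6, a diminished fourth (4 semitones).

diminished fourth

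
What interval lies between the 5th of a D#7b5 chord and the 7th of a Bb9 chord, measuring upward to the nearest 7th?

The 5th of D#7b5 is A; the 7th of Bb9 is Ab.
8 letter names make it an octave; at 11 semitones (a half step narrower than perfect) the quality is diminished.

diminished octave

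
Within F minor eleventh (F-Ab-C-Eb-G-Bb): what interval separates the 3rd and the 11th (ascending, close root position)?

3rd = Ab; 11th = Bb.
Ab up to Bb spans 9 letter names and 14 semitones — a major ninth.

M9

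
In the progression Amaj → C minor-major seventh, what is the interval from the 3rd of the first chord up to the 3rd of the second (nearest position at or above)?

d3

Amaj has C# as its 3rd, and C minor-major seventh has Eb as its 3rd.
From C# to Eb: 2 semitones over a third = diminished.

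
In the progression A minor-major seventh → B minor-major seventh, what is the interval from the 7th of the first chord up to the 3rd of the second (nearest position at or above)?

The 7th of A minor-major seventh is G#; the 3rd of B minor-major seventh is D.
From G# to D: 6 semitones over a fifth = diminished.

diminished fifth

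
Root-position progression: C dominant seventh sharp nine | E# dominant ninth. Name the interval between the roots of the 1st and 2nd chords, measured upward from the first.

augmented third

The roots are C and E#.
3 letter names make it a third; at 5 semitones (a half step wider than major) the quality is augmented.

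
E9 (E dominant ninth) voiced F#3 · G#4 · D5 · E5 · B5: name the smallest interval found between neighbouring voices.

Adjacent intervals: F#3→G#4 = major ninth; G#4→D5 = diminished fifth; D5→E5 = major second; E5→B5 = perfect fifth.
The smallest is D5 to E5, a major second (2 semitones).

major second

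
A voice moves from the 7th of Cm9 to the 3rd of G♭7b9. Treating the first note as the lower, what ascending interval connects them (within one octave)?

Cm9 has B♭ as its 7th, and G♭7b9 has B♭ as its 3rd.
Counting 1 letters and 0 half steps from B♭ gives a perfect unison.

perfect unison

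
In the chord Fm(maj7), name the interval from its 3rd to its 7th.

augmented 5th

Spelling the chord: F–Ab–C–E.
The 3rd is Ab and the 7th is E.
Ab up to E is 8 semitones, a half step wider than a perfect fifth, so the interval is augmented.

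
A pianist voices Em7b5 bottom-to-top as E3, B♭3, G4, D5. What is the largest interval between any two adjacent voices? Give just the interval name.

Adjacent intervals: E3→B♭3 = diminished fifth; B♭3→G4 = major sixth; G4→D5 = perfect fifth.
The largest is B♭3 to G4, a major sixth (9 semitones).

major sixth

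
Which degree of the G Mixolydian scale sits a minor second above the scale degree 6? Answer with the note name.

F

The scale is G A B C D E F.
The scale degree 6 is E; a minor second above that is F — scale degree 7.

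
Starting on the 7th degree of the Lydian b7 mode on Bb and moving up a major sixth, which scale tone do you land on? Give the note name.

F

The scale is Bb C D E F G Ab.
The 7th degree is Ab; a major sixth above that is F — scale degree 5.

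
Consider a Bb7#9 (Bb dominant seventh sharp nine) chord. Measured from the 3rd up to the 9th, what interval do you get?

major 7th

Spelling the chord: Bb, D, F, Ab, C#.
That puts D below C#.
Counting 7 letters and 11 half steps from D gives a major seventh.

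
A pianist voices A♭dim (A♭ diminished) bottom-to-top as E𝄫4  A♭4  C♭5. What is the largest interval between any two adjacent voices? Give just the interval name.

augmented 4th

Adjacent intervals: E𝄫4→A♭4 = augmented fourth; A♭4→C♭5 = minor third.
The largest is E𝄫4 to A♭4, an augmented fourth (6 semitones).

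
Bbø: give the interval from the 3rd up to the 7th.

Bb half-diminished seventh is spelled Bb, Db, Fb, Ab.
So we need the interval from Db up to Ab.
From Db to Ab is 7 semitones, exactly the perfect fifth.

perfect fifth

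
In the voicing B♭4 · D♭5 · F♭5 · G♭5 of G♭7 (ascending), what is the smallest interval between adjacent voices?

major 2nd

Adjacent intervals: B♭4→D♭5 = minor third; D♭5→F♭5 = minor third; F♭5→G♭5 = major second.
The smallest is F♭5 to G♭5, a major second (2 semitones).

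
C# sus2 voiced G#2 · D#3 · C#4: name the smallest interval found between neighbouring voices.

P5

Adjacent intervals: G#2→D#3 = perfect fifth; D#3→C#4 = minor seventh.
The smallest is G#2 to D#3, a perfect fifth (7 semitones).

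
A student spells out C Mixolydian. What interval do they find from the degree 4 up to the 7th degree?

C mixolydian: C D E F G A Bb.
That puts F below Bb.
From F to Bb is 5 semitones, exactly the perfect fourth.

perfect 4th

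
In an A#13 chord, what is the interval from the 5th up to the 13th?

major ninth

A#13 (A# dominant thirteenth): A#–C##–E#–G#–B#–F##.
5th = E#; 13th = F##.
Counting 9 letters and 14 half steps from E# gives a major ninth.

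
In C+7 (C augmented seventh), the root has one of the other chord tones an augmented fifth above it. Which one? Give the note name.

G#

The chord tones of Caug7 are C E G# Bb.
The root is C. An augmented fifth above C is G#.
G# is the chord's 5th.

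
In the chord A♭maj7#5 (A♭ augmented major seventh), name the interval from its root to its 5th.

augmented fifth

A♭+maj7 is spelled A♭ C E G.
That puts A♭ below E.
A♭ up to E is 8 semitones, a half step wider than a perfect fifth, so the interval is augmented.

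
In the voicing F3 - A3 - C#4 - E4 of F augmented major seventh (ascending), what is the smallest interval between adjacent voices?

Adjacent intervals: F3→A3 = major third; A3→C#4 = major third; C#4→E4 = minor third.
The smallest is C#4 to E4, a minor third (3 semitones).

minor third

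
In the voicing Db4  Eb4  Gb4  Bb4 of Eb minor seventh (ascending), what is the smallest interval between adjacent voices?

Adjacent intervals: Db4→Eb4 = major second; Eb4→Gb4 = minor third; Gb4→Bb4 = major third.
The smallest is Db4 to Eb4, a major second (2 semitones).

major 2nd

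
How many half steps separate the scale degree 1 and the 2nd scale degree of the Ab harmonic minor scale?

2

The scale is Ab Bb Cb Db Eb Fb G.
Ab up to Bb is a major second — 2 semitones.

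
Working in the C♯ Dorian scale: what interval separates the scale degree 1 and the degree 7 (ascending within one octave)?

The scale runs C♯ D♯ E F♯ G♯ A♯ B.
So we need the interval from C♯ up to B.
From C♯ to B: 10 semitones over a seventh = minor.

minor seventh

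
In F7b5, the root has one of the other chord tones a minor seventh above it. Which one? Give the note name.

Eb

Spelling the chord: F-A-C♭-E♭.
The root is F. A minor seventh above F is E♭.
E♭ is the chord's 7th.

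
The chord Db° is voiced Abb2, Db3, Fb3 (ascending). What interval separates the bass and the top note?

The outer voices are Abb2 and Fb3.
From Abb to Fb is 9 semitones, exactly the major sixth.

M6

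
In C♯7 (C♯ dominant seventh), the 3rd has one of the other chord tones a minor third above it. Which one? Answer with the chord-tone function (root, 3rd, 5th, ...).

C♯7: C♯, E♯, G♯, B.
The 3rd is E♯. A minor third above E♯ is G♯.
G♯ is the chord's 5th.

5th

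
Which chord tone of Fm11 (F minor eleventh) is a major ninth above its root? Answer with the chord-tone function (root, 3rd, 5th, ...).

9th

Fm11 is spelled F Ab C Eb G Bb.
The root is F. A major ninth above F is G.
G is the chord's 9th.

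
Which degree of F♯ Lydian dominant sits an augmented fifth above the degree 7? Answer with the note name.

B#

The scale is F♯ G♯ A♯ B♯ C♯ D♯ E.
The degree 7 is E; an augmented fifth above that is B♯ — scale degree 4.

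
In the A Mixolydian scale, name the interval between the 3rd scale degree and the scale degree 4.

minor 2nd

Spelling the A Mixolydian scale: A B C♯ D E F♯ G.
So we need the interval from C♯ up to D.
2 letter names make it a second; at 1 semitone (a half step narrower than major) the quality is minor.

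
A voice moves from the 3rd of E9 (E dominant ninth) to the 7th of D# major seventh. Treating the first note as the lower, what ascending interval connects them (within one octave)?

A4

E9 (E dominant ninth) has G# as its 3rd, and D# major seventh has C## as its 7th.
From G# to C##: 6 semitones over a fourth = augmented.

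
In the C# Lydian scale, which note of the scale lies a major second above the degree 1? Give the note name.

D#

The scale is C# D# E# F## G# A# B#.
The degree 1 is C#; a major second above that is D# — scale degree 2.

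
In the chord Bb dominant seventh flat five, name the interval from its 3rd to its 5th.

Bb7b5: Bb–D–Fb–Ab.
So we need the interval from D up to Fb.
From D to Fb: 2 semitones over a third = diminished.

d3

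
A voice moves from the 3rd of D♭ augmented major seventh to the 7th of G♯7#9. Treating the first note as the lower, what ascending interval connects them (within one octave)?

D♭ augmented major seventh has F as its 3rd, and G♯7#9 has F♯ as its 7th.
1 letter names make it a unison; at 1 semitone (a half step wider than perfect) the quality is augmented.

augmented 1st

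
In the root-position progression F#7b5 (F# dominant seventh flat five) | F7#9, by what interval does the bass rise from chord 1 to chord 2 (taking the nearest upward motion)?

diminished octave

The roots are F# and F.
From F# to F: 11 semitones over an octave = diminished.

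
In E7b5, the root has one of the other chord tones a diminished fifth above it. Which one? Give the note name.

E7b5 is spelled E, G♯, B♭, D.
The root is E. A diminished fifth above E is B♭.
B♭ is the chord's 5th.

Bb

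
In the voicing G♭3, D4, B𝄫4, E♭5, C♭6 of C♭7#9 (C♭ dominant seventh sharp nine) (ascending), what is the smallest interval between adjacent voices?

augmented fourth

Adjacent intervals: G♭3→D4 = augmented fifth; D4→B𝄫4 = diminished sixth; B𝄫4→E♭5 = augmented fourth; E♭5→C♭6 = minor sixth.
The smallest is B𝄫4 to E♭5, an augmented fourth (6 semitones).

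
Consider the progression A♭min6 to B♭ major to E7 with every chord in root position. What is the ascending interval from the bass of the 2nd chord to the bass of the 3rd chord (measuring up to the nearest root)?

augmented fourth

The roots are B♭ and E.
B♭ up to E is 6 semitones, a half step wider than a perfect fourth, so the interval is augmented.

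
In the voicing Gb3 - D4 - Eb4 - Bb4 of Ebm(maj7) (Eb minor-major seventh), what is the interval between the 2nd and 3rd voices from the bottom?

minor second

Those voices are D4 and Eb4.
2 letter names make it a second; at 1 semitone (a half step narrower than major) the quality is minor.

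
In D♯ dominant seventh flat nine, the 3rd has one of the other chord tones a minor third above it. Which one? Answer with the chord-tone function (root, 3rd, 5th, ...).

The chord tones of D♯7b9 (D♯ dominant seventh flat nine) are D♯-F𝄪-A♯-C♯-E.
The 3rd is F𝄪. A minor third above F𝄪 is A♯.
A♯ is the chord's 5th.

5th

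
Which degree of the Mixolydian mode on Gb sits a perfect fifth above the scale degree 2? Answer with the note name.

The scale is Gb Ab Bb Cb Db Eb Fb.
The scale degree 2 is Ab; a perfect fifth above that is Eb — scale degree 6.

Eb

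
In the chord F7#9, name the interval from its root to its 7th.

minor seventh

F dominant seventh sharp nine is spelled F-A-C-Eb-G#.
The root is F and the 7th is Eb.
F up to Eb is 10 semitones, a half step narrower than a major seventh, so the interval is minor.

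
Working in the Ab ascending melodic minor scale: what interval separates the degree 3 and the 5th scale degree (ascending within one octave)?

The scale runs Ab Bb Cb Db Eb F G.
The degree 3 is Cb and the degree 5 is Eb.
Counting 3 letters and 4 half steps from Cb gives a major third.

major 3rd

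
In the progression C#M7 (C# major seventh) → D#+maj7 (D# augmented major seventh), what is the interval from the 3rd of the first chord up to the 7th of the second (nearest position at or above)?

major sixth

C#M7 (C# major seventh) has E# as its 3rd, and D#+maj7 (D# augmented major seventh) has C## as its 7th.
From E# to C## is 9 semitones, exactly the major sixth.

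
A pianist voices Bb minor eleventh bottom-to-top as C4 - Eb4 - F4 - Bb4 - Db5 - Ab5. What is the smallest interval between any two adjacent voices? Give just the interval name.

Adjacent intervals: C4→Eb4 = minor third; Eb4→F4 = major second; F4→Bb4 = perfect fourth; Bb4→Db5 = minor third; Db5→Ab5 = perfect fifth.
The smallest is Eb4 to F4, a major second (2 semitones).

major second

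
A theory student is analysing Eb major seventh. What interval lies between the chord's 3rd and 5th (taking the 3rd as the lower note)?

minor 3rd

Spelling the chord: Eb G Bb D.
That puts G below Bb.
From G to Bb: 3 semitones over a third = minor.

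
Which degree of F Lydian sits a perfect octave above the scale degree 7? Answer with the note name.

The scale is F G A B C D E.
The scale degree 7 is E; a perfect octave above that is E — scale degree 7.

E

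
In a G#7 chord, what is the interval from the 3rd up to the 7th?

G#7 (G# dominant seventh): G# B# D# F#.
The 3rd is B# and the 7th is F#.
5 letter names make it a fifth; at 6 semitones (a half step narrower than perfect) the quality is diminished.
That tritone between 3rd and 7th is what gives the dominant seventh its pull toward resolution.

diminished 5th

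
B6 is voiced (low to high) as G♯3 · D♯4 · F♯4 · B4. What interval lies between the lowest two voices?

Those voices are G♯3 and D♯4.
Counting 5 letters and 7 half steps from G♯ gives a perfect fifth.

perfect fifth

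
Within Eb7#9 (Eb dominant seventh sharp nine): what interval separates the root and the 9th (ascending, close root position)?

Eb7#9 (Eb dominant seventh sharp nine): Eb–G–Bb–Db–F#.
Root = Eb; 9th = F#.
From Eb to F#: 15 semitones over a ninth = augmented.

augmented ninth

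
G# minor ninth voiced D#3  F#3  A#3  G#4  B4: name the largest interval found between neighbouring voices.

minor seventh

Adjacent intervals: D#3→F#3 = minor third; F#3→A#3 = major third; A#3→G#4 = minor seventh; G#4→B4 = minor third.
The largest is A#3 to G#4, a minor seventh (10 semitones).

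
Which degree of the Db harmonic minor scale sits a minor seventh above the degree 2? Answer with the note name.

The scale is Db Eb Fb Gb Ab Bbb C.
The degree 2 is Eb; a minor seventh above that is Db — scale degree 1.

Db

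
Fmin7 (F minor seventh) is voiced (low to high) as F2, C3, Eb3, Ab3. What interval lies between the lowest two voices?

Those voices are F2 and C3.
From F to C is 7 semitones, exactly the perfect fifth.

perfect fifth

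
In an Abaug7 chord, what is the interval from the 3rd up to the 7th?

d5

Ab7#5 (Ab augmented seventh): Ab-C-E-Gb.
That puts C below Gb.
5 letter names make it a fifth; at 6 semitones (a half step narrower than perfect) the quality is diminished.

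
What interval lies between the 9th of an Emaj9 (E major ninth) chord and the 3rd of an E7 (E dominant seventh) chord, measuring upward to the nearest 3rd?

major second

The 9th of Emaj9 (E major ninth) is F#; the 3rd of E7 (E dominant seventh) is G#.
F# up to G# spans 2 letter names and 2 semitones — a major second.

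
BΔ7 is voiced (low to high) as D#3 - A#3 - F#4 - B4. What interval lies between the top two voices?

Those voices are F#4 and B4.
F# up to B spans 4 letter names and 5 semitones — a perfect fourth.

P4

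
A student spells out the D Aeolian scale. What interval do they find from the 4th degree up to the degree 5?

major second

Spelling the D Aeolian scale: D E F G A Bb C.
That puts G below A.
G up to A spans 2 letter names and 2 semitones — a major second.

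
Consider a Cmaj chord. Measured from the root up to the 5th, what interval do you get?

P5

Spelling the chord: C, E, G.
So we need the interval from C up to G.
Counting 5 letters and 7 half steps from C gives a perfect fifth.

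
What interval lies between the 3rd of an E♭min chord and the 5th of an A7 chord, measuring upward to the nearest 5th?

augmented sixth

E♭min has G♭ as its 3rd, and A7 has E as its 5th.
G♭ up to E is 10 semitones, a half step wider than a major sixth, so the interval is augmented.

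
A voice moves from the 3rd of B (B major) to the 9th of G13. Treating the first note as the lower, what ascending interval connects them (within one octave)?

diminished 5th

B (B major) has D♯ as its 3rd, and G13 has A as its 9th.
D♯ up to A is 6 semitones, a half step narrower than a perfect fifth, so the interval is diminished.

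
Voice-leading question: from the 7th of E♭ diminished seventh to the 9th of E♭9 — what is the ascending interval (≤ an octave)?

E♭ diminished seventh has D𝄫 as its 7th, and E♭9 has F as its 9th.
D𝄫 up to F is 5 semitones, a half step wider than a major third, so the interval is augmented.

A3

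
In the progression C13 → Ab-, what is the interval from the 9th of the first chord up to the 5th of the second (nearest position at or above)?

minor 2nd

The 9th of C13 is D; the 5th of Ab- is Eb.
From D to Eb: 1 semitone over a second = minor.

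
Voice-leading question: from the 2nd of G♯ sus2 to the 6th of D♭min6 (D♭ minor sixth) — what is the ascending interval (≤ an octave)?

The 2nd of G♯ sus2 is A♯; the 6th of D♭min6 (D♭ minor sixth) is B♭.
2 letter names make it a second; at 0 semitones (a whole step narrower than major) the quality is diminished.

diminished second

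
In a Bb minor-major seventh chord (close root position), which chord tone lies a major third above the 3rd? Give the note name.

F

BbmM7 (Bb minor-major seventh): Bb–Db–F–A.
The 3rd is Db. A major third above Db is F.
F is the chord's 5th.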